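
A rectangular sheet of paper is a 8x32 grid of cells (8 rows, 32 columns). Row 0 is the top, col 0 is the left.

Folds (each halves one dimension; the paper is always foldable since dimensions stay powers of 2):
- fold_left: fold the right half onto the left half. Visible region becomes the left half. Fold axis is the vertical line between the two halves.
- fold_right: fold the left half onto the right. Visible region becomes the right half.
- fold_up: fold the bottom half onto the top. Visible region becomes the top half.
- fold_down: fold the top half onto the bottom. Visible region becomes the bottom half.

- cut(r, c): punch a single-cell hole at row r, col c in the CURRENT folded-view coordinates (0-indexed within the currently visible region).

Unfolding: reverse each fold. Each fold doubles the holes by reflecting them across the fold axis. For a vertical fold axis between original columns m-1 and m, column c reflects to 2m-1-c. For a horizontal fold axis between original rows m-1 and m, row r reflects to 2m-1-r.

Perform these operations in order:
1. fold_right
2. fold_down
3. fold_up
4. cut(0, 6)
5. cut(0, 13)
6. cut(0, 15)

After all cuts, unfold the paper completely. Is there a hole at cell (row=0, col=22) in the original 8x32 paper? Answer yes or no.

Op 1 fold_right: fold axis v@16; visible region now rows[0,8) x cols[16,32) = 8x16
Op 2 fold_down: fold axis h@4; visible region now rows[4,8) x cols[16,32) = 4x16
Op 3 fold_up: fold axis h@6; visible region now rows[4,6) x cols[16,32) = 2x16
Op 4 cut(0, 6): punch at orig (4,22); cuts so far [(4, 22)]; region rows[4,6) x cols[16,32) = 2x16
Op 5 cut(0, 13): punch at orig (4,29); cuts so far [(4, 22), (4, 29)]; region rows[4,6) x cols[16,32) = 2x16
Op 6 cut(0, 15): punch at orig (4,31); cuts so far [(4, 22), (4, 29), (4, 31)]; region rows[4,6) x cols[16,32) = 2x16
Unfold 1 (reflect across h@6): 6 holes -> [(4, 22), (4, 29), (4, 31), (7, 22), (7, 29), (7, 31)]
Unfold 2 (reflect across h@4): 12 holes -> [(0, 22), (0, 29), (0, 31), (3, 22), (3, 29), (3, 31), (4, 22), (4, 29), (4, 31), (7, 22), (7, 29), (7, 31)]
Unfold 3 (reflect across v@16): 24 holes -> [(0, 0), (0, 2), (0, 9), (0, 22), (0, 29), (0, 31), (3, 0), (3, 2), (3, 9), (3, 22), (3, 29), (3, 31), (4, 0), (4, 2), (4, 9), (4, 22), (4, 29), (4, 31), (7, 0), (7, 2), (7, 9), (7, 22), (7, 29), (7, 31)]
Holes: [(0, 0), (0, 2), (0, 9), (0, 22), (0, 29), (0, 31), (3, 0), (3, 2), (3, 9), (3, 22), (3, 29), (3, 31), (4, 0), (4, 2), (4, 9), (4, 22), (4, 29), (4, 31), (7, 0), (7, 2), (7, 9), (7, 22), (7, 29), (7, 31)]

Answer: yes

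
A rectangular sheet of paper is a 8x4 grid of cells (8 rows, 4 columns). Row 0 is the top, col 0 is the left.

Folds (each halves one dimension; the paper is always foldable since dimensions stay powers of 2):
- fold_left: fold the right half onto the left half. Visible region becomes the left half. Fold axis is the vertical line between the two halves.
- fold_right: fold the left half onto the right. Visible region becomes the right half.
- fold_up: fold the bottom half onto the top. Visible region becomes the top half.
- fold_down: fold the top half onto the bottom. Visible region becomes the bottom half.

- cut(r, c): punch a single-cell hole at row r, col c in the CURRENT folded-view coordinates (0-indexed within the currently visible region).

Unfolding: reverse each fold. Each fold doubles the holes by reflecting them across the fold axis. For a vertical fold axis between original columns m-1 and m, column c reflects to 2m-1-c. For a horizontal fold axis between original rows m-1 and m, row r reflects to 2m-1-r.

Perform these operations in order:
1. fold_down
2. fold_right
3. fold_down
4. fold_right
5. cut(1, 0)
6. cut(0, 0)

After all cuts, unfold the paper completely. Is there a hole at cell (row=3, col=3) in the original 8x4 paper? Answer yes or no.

Op 1 fold_down: fold axis h@4; visible region now rows[4,8) x cols[0,4) = 4x4
Op 2 fold_right: fold axis v@2; visible region now rows[4,8) x cols[2,4) = 4x2
Op 3 fold_down: fold axis h@6; visible region now rows[6,8) x cols[2,4) = 2x2
Op 4 fold_right: fold axis v@3; visible region now rows[6,8) x cols[3,4) = 2x1
Op 5 cut(1, 0): punch at orig (7,3); cuts so far [(7, 3)]; region rows[6,8) x cols[3,4) = 2x1
Op 6 cut(0, 0): punch at orig (6,3); cuts so far [(6, 3), (7, 3)]; region rows[6,8) x cols[3,4) = 2x1
Unfold 1 (reflect across v@3): 4 holes -> [(6, 2), (6, 3), (7, 2), (7, 3)]
Unfold 2 (reflect across h@6): 8 holes -> [(4, 2), (4, 3), (5, 2), (5, 3), (6, 2), (6, 3), (7, 2), (7, 3)]
Unfold 3 (reflect across v@2): 16 holes -> [(4, 0), (4, 1), (4, 2), (4, 3), (5, 0), (5, 1), (5, 2), (5, 3), (6, 0), (6, 1), (6, 2), (6, 3), (7, 0), (7, 1), (7, 2), (7, 3)]
Unfold 4 (reflect across h@4): 32 holes -> [(0, 0), (0, 1), (0, 2), (0, 3), (1, 0), (1, 1), (1, 2), (1, 3), (2, 0), (2, 1), (2, 2), (2, 3), (3, 0), (3, 1), (3, 2), (3, 3), (4, 0), (4, 1), (4, 2), (4, 3), (5, 0), (5, 1), (5, 2), (5, 3), (6, 0), (6, 1), (6, 2), (6, 3), (7, 0), (7, 1), (7, 2), (7, 3)]
Holes: [(0, 0), (0, 1), (0, 2), (0, 3), (1, 0), (1, 1), (1, 2), (1, 3), (2, 0), (2, 1), (2, 2), (2, 3), (3, 0), (3, 1), (3, 2), (3, 3), (4, 0), (4, 1), (4, 2), (4, 3), (5, 0), (5, 1), (5, 2), (5, 3), (6, 0), (6, 1), (6, 2), (6, 3), (7, 0), (7, 1), (7, 2), (7, 3)]

Answer: yes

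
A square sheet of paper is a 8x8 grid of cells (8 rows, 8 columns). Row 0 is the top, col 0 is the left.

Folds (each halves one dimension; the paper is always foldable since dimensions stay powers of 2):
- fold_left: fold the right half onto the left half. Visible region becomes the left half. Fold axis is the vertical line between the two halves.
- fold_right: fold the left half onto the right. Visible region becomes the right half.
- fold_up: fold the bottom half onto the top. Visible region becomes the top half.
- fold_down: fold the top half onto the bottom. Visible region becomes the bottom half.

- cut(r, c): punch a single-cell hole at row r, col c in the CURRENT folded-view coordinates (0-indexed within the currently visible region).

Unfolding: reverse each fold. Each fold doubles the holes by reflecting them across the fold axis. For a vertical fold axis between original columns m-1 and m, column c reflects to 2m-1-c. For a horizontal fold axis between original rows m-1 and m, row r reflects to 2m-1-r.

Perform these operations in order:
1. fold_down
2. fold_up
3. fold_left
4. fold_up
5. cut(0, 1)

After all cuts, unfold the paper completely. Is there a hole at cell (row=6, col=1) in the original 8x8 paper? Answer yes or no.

Op 1 fold_down: fold axis h@4; visible region now rows[4,8) x cols[0,8) = 4x8
Op 2 fold_up: fold axis h@6; visible region now rows[4,6) x cols[0,8) = 2x8
Op 3 fold_left: fold axis v@4; visible region now rows[4,6) x cols[0,4) = 2x4
Op 4 fold_up: fold axis h@5; visible region now rows[4,5) x cols[0,4) = 1x4
Op 5 cut(0, 1): punch at orig (4,1); cuts so far [(4, 1)]; region rows[4,5) x cols[0,4) = 1x4
Unfold 1 (reflect across h@5): 2 holes -> [(4, 1), (5, 1)]
Unfold 2 (reflect across v@4): 4 holes -> [(4, 1), (4, 6), (5, 1), (5, 6)]
Unfold 3 (reflect across h@6): 8 holes -> [(4, 1), (4, 6), (5, 1), (5, 6), (6, 1), (6, 6), (7, 1), (7, 6)]
Unfold 4 (reflect across h@4): 16 holes -> [(0, 1), (0, 6), (1, 1), (1, 6), (2, 1), (2, 6), (3, 1), (3, 6), (4, 1), (4, 6), (5, 1), (5, 6), (6, 1), (6, 6), (7, 1), (7, 6)]
Holes: [(0, 1), (0, 6), (1, 1), (1, 6), (2, 1), (2, 6), (3, 1), (3, 6), (4, 1), (4, 6), (5, 1), (5, 6), (6, 1), (6, 6), (7, 1), (7, 6)]

Answer: yes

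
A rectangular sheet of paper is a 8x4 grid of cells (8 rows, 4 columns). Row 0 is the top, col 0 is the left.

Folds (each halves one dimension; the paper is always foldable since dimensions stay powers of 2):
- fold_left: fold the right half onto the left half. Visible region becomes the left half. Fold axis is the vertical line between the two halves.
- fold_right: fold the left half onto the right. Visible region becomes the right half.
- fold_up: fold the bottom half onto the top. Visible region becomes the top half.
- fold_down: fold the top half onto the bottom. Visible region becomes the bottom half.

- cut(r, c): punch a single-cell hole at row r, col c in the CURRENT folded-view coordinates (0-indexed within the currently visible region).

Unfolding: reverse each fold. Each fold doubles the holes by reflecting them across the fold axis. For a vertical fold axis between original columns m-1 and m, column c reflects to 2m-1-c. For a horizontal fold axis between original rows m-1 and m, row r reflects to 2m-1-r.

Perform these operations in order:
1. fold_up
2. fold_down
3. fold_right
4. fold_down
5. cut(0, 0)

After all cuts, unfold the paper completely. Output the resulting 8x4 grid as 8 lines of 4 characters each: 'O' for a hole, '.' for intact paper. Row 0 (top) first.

Op 1 fold_up: fold axis h@4; visible region now rows[0,4) x cols[0,4) = 4x4
Op 2 fold_down: fold axis h@2; visible region now rows[2,4) x cols[0,4) = 2x4
Op 3 fold_right: fold axis v@2; visible region now rows[2,4) x cols[2,4) = 2x2
Op 4 fold_down: fold axis h@3; visible region now rows[3,4) x cols[2,4) = 1x2
Op 5 cut(0, 0): punch at orig (3,2); cuts so far [(3, 2)]; region rows[3,4) x cols[2,4) = 1x2
Unfold 1 (reflect across h@3): 2 holes -> [(2, 2), (3, 2)]
Unfold 2 (reflect across v@2): 4 holes -> [(2, 1), (2, 2), (3, 1), (3, 2)]
Unfold 3 (reflect across h@2): 8 holes -> [(0, 1), (0, 2), (1, 1), (1, 2), (2, 1), (2, 2), (3, 1), (3, 2)]
Unfold 4 (reflect across h@4): 16 holes -> [(0, 1), (0, 2), (1, 1), (1, 2), (2, 1), (2, 2), (3, 1), (3, 2), (4, 1), (4, 2), (5, 1), (5, 2), (6, 1), (6, 2), (7, 1), (7, 2)]

Answer: .OO.
.OO.
.OO.
.OO.
.OO.
.OO.
.OO.
.OO.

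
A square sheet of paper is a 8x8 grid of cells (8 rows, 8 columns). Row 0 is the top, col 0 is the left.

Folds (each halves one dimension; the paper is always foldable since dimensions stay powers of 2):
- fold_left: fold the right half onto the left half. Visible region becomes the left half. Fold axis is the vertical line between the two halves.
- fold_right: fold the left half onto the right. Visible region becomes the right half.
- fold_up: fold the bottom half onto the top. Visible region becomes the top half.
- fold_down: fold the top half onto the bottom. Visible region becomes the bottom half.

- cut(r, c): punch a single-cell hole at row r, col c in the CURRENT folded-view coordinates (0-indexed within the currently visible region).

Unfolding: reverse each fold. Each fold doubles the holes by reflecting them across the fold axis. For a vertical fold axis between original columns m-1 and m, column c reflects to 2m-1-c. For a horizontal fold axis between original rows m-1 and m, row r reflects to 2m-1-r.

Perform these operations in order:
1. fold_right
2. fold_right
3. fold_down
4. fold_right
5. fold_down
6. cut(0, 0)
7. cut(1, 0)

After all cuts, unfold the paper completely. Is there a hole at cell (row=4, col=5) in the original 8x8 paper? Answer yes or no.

Op 1 fold_right: fold axis v@4; visible region now rows[0,8) x cols[4,8) = 8x4
Op 2 fold_right: fold axis v@6; visible region now rows[0,8) x cols[6,8) = 8x2
Op 3 fold_down: fold axis h@4; visible region now rows[4,8) x cols[6,8) = 4x2
Op 4 fold_right: fold axis v@7; visible region now rows[4,8) x cols[7,8) = 4x1
Op 5 fold_down: fold axis h@6; visible region now rows[6,8) x cols[7,8) = 2x1
Op 6 cut(0, 0): punch at orig (6,7); cuts so far [(6, 7)]; region rows[6,8) x cols[7,8) = 2x1
Op 7 cut(1, 0): punch at orig (7,7); cuts so far [(6, 7), (7, 7)]; region rows[6,8) x cols[7,8) = 2x1
Unfold 1 (reflect across h@6): 4 holes -> [(4, 7), (5, 7), (6, 7), (7, 7)]
Unfold 2 (reflect across v@7): 8 holes -> [(4, 6), (4, 7), (5, 6), (5, 7), (6, 6), (6, 7), (7, 6), (7, 7)]
Unfold 3 (reflect across h@4): 16 holes -> [(0, 6), (0, 7), (1, 6), (1, 7), (2, 6), (2, 7), (3, 6), (3, 7), (4, 6), (4, 7), (5, 6), (5, 7), (6, 6), (6, 7), (7, 6), (7, 7)]
Unfold 4 (reflect across v@6): 32 holes -> [(0, 4), (0, 5), (0, 6), (0, 7), (1, 4), (1, 5), (1, 6), (1, 7), (2, 4), (2, 5), (2, 6), (2, 7), (3, 4), (3, 5), (3, 6), (3, 7), (4, 4), (4, 5), (4, 6), (4, 7), (5, 4), (5, 5), (5, 6), (5, 7), (6, 4), (6, 5), (6, 6), (6, 7), (7, 4), (7, 5), (7, 6), (7, 7)]
Unfold 5 (reflect across v@4): 64 holes -> [(0, 0), (0, 1), (0, 2), (0, 3), (0, 4), (0, 5), (0, 6), (0, 7), (1, 0), (1, 1), (1, 2), (1, 3), (1, 4), (1, 5), (1, 6), (1, 7), (2, 0), (2, 1), (2, 2), (2, 3), (2, 4), (2, 5), (2, 6), (2, 7), (3, 0), (3, 1), (3, 2), (3, 3), (3, 4), (3, 5), (3, 6), (3, 7), (4, 0), (4, 1), (4, 2), (4, 3), (4, 4), (4, 5), (4, 6), (4, 7), (5, 0), (5, 1), (5, 2), (5, 3), (5, 4), (5, 5), (5, 6), (5, 7), (6, 0), (6, 1), (6, 2), (6, 3), (6, 4), (6, 5), (6, 6), (6, 7), (7, 0), (7, 1), (7, 2), (7, 3), (7, 4), (7, 5), (7, 6), (7, 7)]
Holes: [(0, 0), (0, 1), (0, 2), (0, 3), (0, 4), (0, 5), (0, 6), (0, 7), (1, 0), (1, 1), (1, 2), (1, 3), (1, 4), (1, 5), (1, 6), (1, 7), (2, 0), (2, 1), (2, 2), (2, 3), (2, 4), (2, 5), (2, 6), (2, 7), (3, 0), (3, 1), (3, 2), (3, 3), (3, 4), (3, 5), (3, 6), (3, 7), (4, 0), (4, 1), (4, 2), (4, 3), (4, 4), (4, 5), (4, 6), (4, 7), (5, 0), (5, 1), (5, 2), (5, 3), (5, 4), (5, 5), (5, 6), (5, 7), (6, 0), (6, 1), (6, 2), (6, 3), (6, 4), (6, 5), (6, 6), (6, 7), (7, 0), (7, 1), (7, 2), (7, 3), (7, 4), (7, 5), (7, 6), (7, 7)]

Answer: yes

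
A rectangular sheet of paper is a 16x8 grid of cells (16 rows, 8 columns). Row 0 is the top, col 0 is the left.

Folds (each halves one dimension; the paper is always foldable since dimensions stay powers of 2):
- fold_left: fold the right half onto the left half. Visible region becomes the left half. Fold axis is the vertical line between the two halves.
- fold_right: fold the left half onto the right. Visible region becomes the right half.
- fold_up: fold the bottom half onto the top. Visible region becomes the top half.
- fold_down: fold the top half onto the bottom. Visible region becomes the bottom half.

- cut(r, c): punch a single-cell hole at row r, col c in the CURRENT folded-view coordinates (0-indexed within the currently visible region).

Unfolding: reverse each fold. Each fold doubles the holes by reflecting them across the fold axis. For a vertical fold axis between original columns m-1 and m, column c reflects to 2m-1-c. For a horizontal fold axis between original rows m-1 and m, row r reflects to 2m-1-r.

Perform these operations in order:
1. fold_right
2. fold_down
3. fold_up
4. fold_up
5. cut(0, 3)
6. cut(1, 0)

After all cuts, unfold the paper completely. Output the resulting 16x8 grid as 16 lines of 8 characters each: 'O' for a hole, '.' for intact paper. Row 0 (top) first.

Op 1 fold_right: fold axis v@4; visible region now rows[0,16) x cols[4,8) = 16x4
Op 2 fold_down: fold axis h@8; visible region now rows[8,16) x cols[4,8) = 8x4
Op 3 fold_up: fold axis h@12; visible region now rows[8,12) x cols[4,8) = 4x4
Op 4 fold_up: fold axis h@10; visible region now rows[8,10) x cols[4,8) = 2x4
Op 5 cut(0, 3): punch at orig (8,7); cuts so far [(8, 7)]; region rows[8,10) x cols[4,8) = 2x4
Op 6 cut(1, 0): punch at orig (9,4); cuts so far [(8, 7), (9, 4)]; region rows[8,10) x cols[4,8) = 2x4
Unfold 1 (reflect across h@10): 4 holes -> [(8, 7), (9, 4), (10, 4), (11, 7)]
Unfold 2 (reflect across h@12): 8 holes -> [(8, 7), (9, 4), (10, 4), (11, 7), (12, 7), (13, 4), (14, 4), (15, 7)]
Unfold 3 (reflect across h@8): 16 holes -> [(0, 7), (1, 4), (2, 4), (3, 7), (4, 7), (5, 4), (6, 4), (7, 7), (8, 7), (9, 4), (10, 4), (11, 7), (12, 7), (13, 4), (14, 4), (15, 7)]
Unfold 4 (reflect across v@4): 32 holes -> [(0, 0), (0, 7), (1, 3), (1, 4), (2, 3), (2, 4), (3, 0), (3, 7), (4, 0), (4, 7), (5, 3), (5, 4), (6, 3), (6, 4), (7, 0), (7, 7), (8, 0), (8, 7), (9, 3), (9, 4), (10, 3), (10, 4), (11, 0), (11, 7), (12, 0), (12, 7), (13, 3), (13, 4), (14, 3), (14, 4), (15, 0), (15, 7)]

Answer: O......O
...OO...
...OO...
O......O
O......O
...OO...
...OO...
O......O
O......O
...OO...
...OO...
O......O
O......O
...OO...
...OO...
O......O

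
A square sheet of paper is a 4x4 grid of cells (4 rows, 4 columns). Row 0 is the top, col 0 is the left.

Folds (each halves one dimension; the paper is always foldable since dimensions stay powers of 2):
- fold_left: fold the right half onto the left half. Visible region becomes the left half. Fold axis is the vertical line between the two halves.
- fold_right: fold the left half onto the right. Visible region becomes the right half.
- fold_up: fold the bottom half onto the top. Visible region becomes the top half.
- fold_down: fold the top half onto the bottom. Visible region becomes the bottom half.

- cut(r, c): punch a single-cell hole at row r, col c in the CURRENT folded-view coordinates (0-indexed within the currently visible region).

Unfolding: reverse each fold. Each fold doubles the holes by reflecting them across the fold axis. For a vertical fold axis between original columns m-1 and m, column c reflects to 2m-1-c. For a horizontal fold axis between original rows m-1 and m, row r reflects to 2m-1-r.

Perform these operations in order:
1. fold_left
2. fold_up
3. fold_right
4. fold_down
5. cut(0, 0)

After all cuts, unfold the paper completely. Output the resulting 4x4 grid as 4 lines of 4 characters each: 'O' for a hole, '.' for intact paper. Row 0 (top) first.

Answer: OOOO
OOOO
OOOO
OOOO

Derivation:
Op 1 fold_left: fold axis v@2; visible region now rows[0,4) x cols[0,2) = 4x2
Op 2 fold_up: fold axis h@2; visible region now rows[0,2) x cols[0,2) = 2x2
Op 3 fold_right: fold axis v@1; visible region now rows[0,2) x cols[1,2) = 2x1
Op 4 fold_down: fold axis h@1; visible region now rows[1,2) x cols[1,2) = 1x1
Op 5 cut(0, 0): punch at orig (1,1); cuts so far [(1, 1)]; region rows[1,2) x cols[1,2) = 1x1
Unfold 1 (reflect across h@1): 2 holes -> [(0, 1), (1, 1)]
Unfold 2 (reflect across v@1): 4 holes -> [(0, 0), (0, 1), (1, 0), (1, 1)]
Unfold 3 (reflect across h@2): 8 holes -> [(0, 0), (0, 1), (1, 0), (1, 1), (2, 0), (2, 1), (3, 0), (3, 1)]
Unfold 4 (reflect across v@2): 16 holes -> [(0, 0), (0, 1), (0, 2), (0, 3), (1, 0), (1, 1), (1, 2), (1, 3), (2, 0), (2, 1), (2, 2), (2, 3), (3, 0), (3, 1), (3, 2), (3, 3)]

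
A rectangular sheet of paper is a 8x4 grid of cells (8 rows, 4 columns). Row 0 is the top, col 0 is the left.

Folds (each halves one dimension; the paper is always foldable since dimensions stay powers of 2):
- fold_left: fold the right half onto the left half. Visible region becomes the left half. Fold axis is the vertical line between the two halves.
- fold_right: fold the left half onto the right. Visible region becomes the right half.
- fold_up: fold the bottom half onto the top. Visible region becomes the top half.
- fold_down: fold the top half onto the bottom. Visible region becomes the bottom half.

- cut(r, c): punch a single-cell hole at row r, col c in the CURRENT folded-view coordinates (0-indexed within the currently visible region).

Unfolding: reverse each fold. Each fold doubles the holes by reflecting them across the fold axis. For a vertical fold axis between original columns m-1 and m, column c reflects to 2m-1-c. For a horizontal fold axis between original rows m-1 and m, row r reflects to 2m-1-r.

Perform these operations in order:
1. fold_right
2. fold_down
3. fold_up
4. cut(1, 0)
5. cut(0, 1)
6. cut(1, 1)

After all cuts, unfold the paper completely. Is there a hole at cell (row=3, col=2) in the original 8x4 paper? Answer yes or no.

Answer: no

Derivation:
Op 1 fold_right: fold axis v@2; visible region now rows[0,8) x cols[2,4) = 8x2
Op 2 fold_down: fold axis h@4; visible region now rows[4,8) x cols[2,4) = 4x2
Op 3 fold_up: fold axis h@6; visible region now rows[4,6) x cols[2,4) = 2x2
Op 4 cut(1, 0): punch at orig (5,2); cuts so far [(5, 2)]; region rows[4,6) x cols[2,4) = 2x2
Op 5 cut(0, 1): punch at orig (4,3); cuts so far [(4, 3), (5, 2)]; region rows[4,6) x cols[2,4) = 2x2
Op 6 cut(1, 1): punch at orig (5,3); cuts so far [(4, 3), (5, 2), (5, 3)]; region rows[4,6) x cols[2,4) = 2x2
Unfold 1 (reflect across h@6): 6 holes -> [(4, 3), (5, 2), (5, 3), (6, 2), (6, 3), (7, 3)]
Unfold 2 (reflect across h@4): 12 holes -> [(0, 3), (1, 2), (1, 3), (2, 2), (2, 3), (3, 3), (4, 3), (5, 2), (5, 3), (6, 2), (6, 3), (7, 3)]
Unfold 3 (reflect across v@2): 24 holes -> [(0, 0), (0, 3), (1, 0), (1, 1), (1, 2), (1, 3), (2, 0), (2, 1), (2, 2), (2, 3), (3, 0), (3, 3), (4, 0), (4, 3), (5, 0), (5, 1), (5, 2), (5, 3), (6, 0), (6, 1), (6, 2), (6, 3), (7, 0), (7, 3)]
Holes: [(0, 0), (0, 3), (1, 0), (1, 1), (1, 2), (1, 3), (2, 0), (2, 1), (2, 2), (2, 3), (3, 0), (3, 3), (4, 0), (4, 3), (5, 0), (5, 1), (5, 2), (5, 3), (6, 0), (6, 1), (6, 2), (6, 3), (7, 0), (7, 3)]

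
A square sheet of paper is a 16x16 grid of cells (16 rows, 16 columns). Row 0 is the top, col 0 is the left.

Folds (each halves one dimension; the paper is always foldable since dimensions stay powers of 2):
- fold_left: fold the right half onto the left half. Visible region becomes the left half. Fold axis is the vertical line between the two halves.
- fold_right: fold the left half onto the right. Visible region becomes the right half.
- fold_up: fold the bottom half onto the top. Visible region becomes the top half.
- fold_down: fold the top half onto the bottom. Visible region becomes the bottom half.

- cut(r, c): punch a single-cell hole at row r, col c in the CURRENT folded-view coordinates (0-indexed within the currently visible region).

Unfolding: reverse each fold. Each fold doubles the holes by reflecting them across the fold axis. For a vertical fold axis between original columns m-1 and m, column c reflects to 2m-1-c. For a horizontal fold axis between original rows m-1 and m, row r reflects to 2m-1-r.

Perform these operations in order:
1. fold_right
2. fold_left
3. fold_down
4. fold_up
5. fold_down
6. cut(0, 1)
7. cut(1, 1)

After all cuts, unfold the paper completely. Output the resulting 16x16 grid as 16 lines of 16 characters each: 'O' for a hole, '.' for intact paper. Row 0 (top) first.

Answer: .O....O..O....O.
.O....O..O....O.
.O....O..O....O.
.O....O..O....O.
.O....O..O....O.
.O....O..O....O.
.O....O..O....O.
.O....O..O....O.
.O....O..O....O.
.O....O..O....O.
.O....O..O....O.
.O....O..O....O.
.O....O..O....O.
.O....O..O....O.
.O....O..O....O.
.O....O..O....O.

Derivation:
Op 1 fold_right: fold axis v@8; visible region now rows[0,16) x cols[8,16) = 16x8
Op 2 fold_left: fold axis v@12; visible region now rows[0,16) x cols[8,12) = 16x4
Op 3 fold_down: fold axis h@8; visible region now rows[8,16) x cols[8,12) = 8x4
Op 4 fold_up: fold axis h@12; visible region now rows[8,12) x cols[8,12) = 4x4
Op 5 fold_down: fold axis h@10; visible region now rows[10,12) x cols[8,12) = 2x4
Op 6 cut(0, 1): punch at orig (10,9); cuts so far [(10, 9)]; region rows[10,12) x cols[8,12) = 2x4
Op 7 cut(1, 1): punch at orig (11,9); cuts so far [(10, 9), (11, 9)]; region rows[10,12) x cols[8,12) = 2x4
Unfold 1 (reflect across h@10): 4 holes -> [(8, 9), (9, 9), (10, 9), (11, 9)]
Unfold 2 (reflect across h@12): 8 holes -> [(8, 9), (9, 9), (10, 9), (11, 9), (12, 9), (13, 9), (14, 9), (15, 9)]
Unfold 3 (reflect across h@8): 16 holes -> [(0, 9), (1, 9), (2, 9), (3, 9), (4, 9), (5, 9), (6, 9), (7, 9), (8, 9), (9, 9), (10, 9), (11, 9), (12, 9), (13, 9), (14, 9), (15, 9)]
Unfold 4 (reflect across v@12): 32 holes -> [(0, 9), (0, 14), (1, 9), (1, 14), (2, 9), (2, 14), (3, 9), (3, 14), (4, 9), (4, 14), (5, 9), (5, 14), (6, 9), (6, 14), (7, 9), (7, 14), (8, 9), (8, 14), (9, 9), (9, 14), (10, 9), (10, 14), (11, 9), (11, 14), (12, 9), (12, 14), (13, 9), (13, 14), (14, 9), (14, 14), (15, 9), (15, 14)]
Unfold 5 (reflect across v@8): 64 holes -> [(0, 1), (0, 6), (0, 9), (0, 14), (1, 1), (1, 6), (1, 9), (1, 14), (2, 1), (2, 6), (2, 9), (2, 14), (3, 1), (3, 6), (3, 9), (3, 14), (4, 1), (4, 6), (4, 9), (4, 14), (5, 1), (5, 6), (5, 9), (5, 14), (6, 1), (6, 6), (6, 9), (6, 14), (7, 1), (7, 6), (7, 9), (7, 14), (8, 1), (8, 6), (8, 9), (8, 14), (9, 1), (9, 6), (9, 9), (9, 14), (10, 1), (10, 6), (10, 9), (10, 14), (11, 1), (11, 6), (11, 9), (11, 14), (12, 1), (12, 6), (12, 9), (12, 14), (13, 1), (13, 6), (13, 9), (13, 14), (14, 1), (14, 6), (14, 9), (14, 14), (15, 1), (15, 6), (15, 9), (15, 14)]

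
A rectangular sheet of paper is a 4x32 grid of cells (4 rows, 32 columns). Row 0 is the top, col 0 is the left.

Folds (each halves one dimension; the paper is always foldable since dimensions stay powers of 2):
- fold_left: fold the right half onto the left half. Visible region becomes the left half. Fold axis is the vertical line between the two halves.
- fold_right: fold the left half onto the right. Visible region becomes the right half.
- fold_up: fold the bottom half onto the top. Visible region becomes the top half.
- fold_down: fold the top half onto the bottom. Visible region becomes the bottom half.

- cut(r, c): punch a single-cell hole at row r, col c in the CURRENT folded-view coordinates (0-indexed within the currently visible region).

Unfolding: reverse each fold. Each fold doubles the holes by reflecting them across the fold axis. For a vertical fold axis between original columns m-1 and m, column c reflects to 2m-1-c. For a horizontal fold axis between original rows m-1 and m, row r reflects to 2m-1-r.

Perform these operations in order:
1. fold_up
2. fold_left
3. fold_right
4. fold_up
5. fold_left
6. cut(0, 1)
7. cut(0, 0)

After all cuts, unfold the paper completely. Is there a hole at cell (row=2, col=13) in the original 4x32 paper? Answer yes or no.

Answer: no

Derivation:
Op 1 fold_up: fold axis h@2; visible region now rows[0,2) x cols[0,32) = 2x32
Op 2 fold_left: fold axis v@16; visible region now rows[0,2) x cols[0,16) = 2x16
Op 3 fold_right: fold axis v@8; visible region now rows[0,2) x cols[8,16) = 2x8
Op 4 fold_up: fold axis h@1; visible region now rows[0,1) x cols[8,16) = 1x8
Op 5 fold_left: fold axis v@12; visible region now rows[0,1) x cols[8,12) = 1x4
Op 6 cut(0, 1): punch at orig (0,9); cuts so far [(0, 9)]; region rows[0,1) x cols[8,12) = 1x4
Op 7 cut(0, 0): punch at orig (0,8); cuts so far [(0, 8), (0, 9)]; region rows[0,1) x cols[8,12) = 1x4
Unfold 1 (reflect across v@12): 4 holes -> [(0, 8), (0, 9), (0, 14), (0, 15)]
Unfold 2 (reflect across h@1): 8 holes -> [(0, 8), (0, 9), (0, 14), (0, 15), (1, 8), (1, 9), (1, 14), (1, 15)]
Unfold 3 (reflect across v@8): 16 holes -> [(0, 0), (0, 1), (0, 6), (0, 7), (0, 8), (0, 9), (0, 14), (0, 15), (1, 0), (1, 1), (1, 6), (1, 7), (1, 8), (1, 9), (1, 14), (1, 15)]
Unfold 4 (reflect across v@16): 32 holes -> [(0, 0), (0, 1), (0, 6), (0, 7), (0, 8), (0, 9), (0, 14), (0, 15), (0, 16), (0, 17), (0, 22), (0, 23), (0, 24), (0, 25), (0, 30), (0, 31), (1, 0), (1, 1), (1, 6), (1, 7), (1, 8), (1, 9), (1, 14), (1, 15), (1, 16), (1, 17), (1, 22), (1, 23), (1, 24), (1, 25), (1, 30), (1, 31)]
Unfold 5 (reflect across h@2): 64 holes -> [(0, 0), (0, 1), (0, 6), (0, 7), (0, 8), (0, 9), (0, 14), (0, 15), (0, 16), (0, 17), (0, 22), (0, 23), (0, 24), (0, 25), (0, 30), (0, 31), (1, 0), (1, 1), (1, 6), (1, 7), (1, 8), (1, 9), (1, 14), (1, 15), (1, 16), (1, 17), (1, 22), (1, 23), (1, 24), (1, 25), (1, 30), (1, 31), (2, 0), (2, 1), (2, 6), (2, 7), (2, 8), (2, 9), (2, 14), (2, 15), (2, 16), (2, 17), (2, 22), (2, 23), (2, 24), (2, 25), (2, 30), (2, 31), (3, 0), (3, 1), (3, 6), (3, 7), (3, 8), (3, 9), (3, 14), (3, 15), (3, 16), (3, 17), (3, 22), (3, 23), (3, 24), (3, 25), (3, 30), (3, 31)]
Holes: [(0, 0), (0, 1), (0, 6), (0, 7), (0, 8), (0, 9), (0, 14), (0, 15), (0, 16), (0, 17), (0, 22), (0, 23), (0, 24), (0, 25), (0, 30), (0, 31), (1, 0), (1, 1), (1, 6), (1, 7), (1, 8), (1, 9), (1, 14), (1, 15), (1, 16), (1, 17), (1, 22), (1, 23), (1, 24), (1, 25), (1, 30), (1, 31), (2, 0), (2, 1), (2, 6), (2, 7), (2, 8), (2, 9), (2, 14), (2, 15), (2, 16), (2, 17), (2, 22), (2, 23), (2, 24), (2, 25), (2, 30), (2, 31), (3, 0), (3, 1), (3, 6), (3, 7), (3, 8), (3, 9), (3, 14), (3, 15), (3, 16), (3, 17), (3, 22), (3, 23), (3, 24), (3, 25), (3, 30), (3, 31)]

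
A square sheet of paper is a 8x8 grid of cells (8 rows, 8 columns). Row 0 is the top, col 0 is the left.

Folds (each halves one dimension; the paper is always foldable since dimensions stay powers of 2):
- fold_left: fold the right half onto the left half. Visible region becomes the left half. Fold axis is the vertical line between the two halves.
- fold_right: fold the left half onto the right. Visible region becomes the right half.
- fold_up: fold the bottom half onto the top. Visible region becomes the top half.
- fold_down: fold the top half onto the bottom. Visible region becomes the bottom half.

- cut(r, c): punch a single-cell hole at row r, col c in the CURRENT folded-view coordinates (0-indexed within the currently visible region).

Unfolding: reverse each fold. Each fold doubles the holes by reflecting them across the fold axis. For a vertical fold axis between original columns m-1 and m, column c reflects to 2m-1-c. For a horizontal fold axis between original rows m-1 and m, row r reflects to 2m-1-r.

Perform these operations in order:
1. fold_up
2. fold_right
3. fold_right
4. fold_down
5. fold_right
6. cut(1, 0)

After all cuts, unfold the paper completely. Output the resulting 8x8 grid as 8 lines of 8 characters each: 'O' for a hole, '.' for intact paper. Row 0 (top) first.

Answer: OOOOOOOO
........
........
OOOOOOOO
OOOOOOOO
........
........
OOOOOOOO

Derivation:
Op 1 fold_up: fold axis h@4; visible region now rows[0,4) x cols[0,8) = 4x8
Op 2 fold_right: fold axis v@4; visible region now rows[0,4) x cols[4,8) = 4x4
Op 3 fold_right: fold axis v@6; visible region now rows[0,4) x cols[6,8) = 4x2
Op 4 fold_down: fold axis h@2; visible region now rows[2,4) x cols[6,8) = 2x2
Op 5 fold_right: fold axis v@7; visible region now rows[2,4) x cols[7,8) = 2x1
Op 6 cut(1, 0): punch at orig (3,7); cuts so far [(3, 7)]; region rows[2,4) x cols[7,8) = 2x1
Unfold 1 (reflect across v@7): 2 holes -> [(3, 6), (3, 7)]
Unfold 2 (reflect across h@2): 4 holes -> [(0, 6), (0, 7), (3, 6), (3, 7)]
Unfold 3 (reflect across v@6): 8 holes -> [(0, 4), (0, 5), (0, 6), (0, 7), (3, 4), (3, 5), (3, 6), (3, 7)]
Unfold 4 (reflect across v@4): 16 holes -> [(0, 0), (0, 1), (0, 2), (0, 3), (0, 4), (0, 5), (0, 6), (0, 7), (3, 0), (3, 1), (3, 2), (3, 3), (3, 4), (3, 5), (3, 6), (3, 7)]
Unfold 5 (reflect across h@4): 32 holes -> [(0, 0), (0, 1), (0, 2), (0, 3), (0, 4), (0, 5), (0, 6), (0, 7), (3, 0), (3, 1), (3, 2), (3, 3), (3, 4), (3, 5), (3, 6), (3, 7), (4, 0), (4, 1), (4, 2), (4, 3), (4, 4), (4, 5), (4, 6), (4, 7), (7, 0), (7, 1), (7, 2), (7, 3), (7, 4), (7, 5), (7, 6), (7, 7)]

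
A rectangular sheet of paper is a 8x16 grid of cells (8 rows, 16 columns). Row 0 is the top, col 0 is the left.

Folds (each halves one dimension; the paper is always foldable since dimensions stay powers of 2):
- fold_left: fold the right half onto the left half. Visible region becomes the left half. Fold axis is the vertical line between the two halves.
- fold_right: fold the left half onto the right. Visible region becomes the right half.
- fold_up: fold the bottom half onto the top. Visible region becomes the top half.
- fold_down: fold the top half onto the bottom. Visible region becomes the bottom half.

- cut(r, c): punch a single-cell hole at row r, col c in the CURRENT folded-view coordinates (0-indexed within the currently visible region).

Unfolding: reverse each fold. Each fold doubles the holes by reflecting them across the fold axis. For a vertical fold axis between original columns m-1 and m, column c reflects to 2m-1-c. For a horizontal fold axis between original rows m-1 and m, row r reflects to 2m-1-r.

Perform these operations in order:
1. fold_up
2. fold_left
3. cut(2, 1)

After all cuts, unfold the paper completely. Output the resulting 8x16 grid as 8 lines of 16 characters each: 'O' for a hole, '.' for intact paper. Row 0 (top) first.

Op 1 fold_up: fold axis h@4; visible region now rows[0,4) x cols[0,16) = 4x16
Op 2 fold_left: fold axis v@8; visible region now rows[0,4) x cols[0,8) = 4x8
Op 3 cut(2, 1): punch at orig (2,1); cuts so far [(2, 1)]; region rows[0,4) x cols[0,8) = 4x8
Unfold 1 (reflect across v@8): 2 holes -> [(2, 1), (2, 14)]
Unfold 2 (reflect across h@4): 4 holes -> [(2, 1), (2, 14), (5, 1), (5, 14)]

Answer: ................
................
.O............O.
................
................
.O............O.
................
................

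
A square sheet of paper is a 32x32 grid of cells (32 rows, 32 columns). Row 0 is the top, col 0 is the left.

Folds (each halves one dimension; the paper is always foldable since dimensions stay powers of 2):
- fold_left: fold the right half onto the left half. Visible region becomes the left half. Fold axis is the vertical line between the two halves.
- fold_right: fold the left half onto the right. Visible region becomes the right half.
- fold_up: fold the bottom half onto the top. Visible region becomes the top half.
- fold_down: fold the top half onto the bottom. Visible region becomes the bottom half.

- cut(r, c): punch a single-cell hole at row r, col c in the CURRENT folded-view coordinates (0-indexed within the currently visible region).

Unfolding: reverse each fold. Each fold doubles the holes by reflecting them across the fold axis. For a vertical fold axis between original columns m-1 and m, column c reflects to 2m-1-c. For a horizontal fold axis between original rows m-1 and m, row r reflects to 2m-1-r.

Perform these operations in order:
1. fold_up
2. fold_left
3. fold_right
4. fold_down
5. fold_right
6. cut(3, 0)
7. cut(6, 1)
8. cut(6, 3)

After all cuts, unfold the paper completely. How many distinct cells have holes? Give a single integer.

Op 1 fold_up: fold axis h@16; visible region now rows[0,16) x cols[0,32) = 16x32
Op 2 fold_left: fold axis v@16; visible region now rows[0,16) x cols[0,16) = 16x16
Op 3 fold_right: fold axis v@8; visible region now rows[0,16) x cols[8,16) = 16x8
Op 4 fold_down: fold axis h@8; visible region now rows[8,16) x cols[8,16) = 8x8
Op 5 fold_right: fold axis v@12; visible region now rows[8,16) x cols[12,16) = 8x4
Op 6 cut(3, 0): punch at orig (11,12); cuts so far [(11, 12)]; region rows[8,16) x cols[12,16) = 8x4
Op 7 cut(6, 1): punch at orig (14,13); cuts so far [(11, 12), (14, 13)]; region rows[8,16) x cols[12,16) = 8x4
Op 8 cut(6, 3): punch at orig (14,15); cuts so far [(11, 12), (14, 13), (14, 15)]; region rows[8,16) x cols[12,16) = 8x4
Unfold 1 (reflect across v@12): 6 holes -> [(11, 11), (11, 12), (14, 8), (14, 10), (14, 13), (14, 15)]
Unfold 2 (reflect across h@8): 12 holes -> [(1, 8), (1, 10), (1, 13), (1, 15), (4, 11), (4, 12), (11, 11), (11, 12), (14, 8), (14, 10), (14, 13), (14, 15)]
Unfold 3 (reflect across v@8): 24 holes -> [(1, 0), (1, 2), (1, 5), (1, 7), (1, 8), (1, 10), (1, 13), (1, 15), (4, 3), (4, 4), (4, 11), (4, 12), (11, 3), (11, 4), (11, 11), (11, 12), (14, 0), (14, 2), (14, 5), (14, 7), (14, 8), (14, 10), (14, 13), (14, 15)]
Unfold 4 (reflect across v@16): 48 holes -> [(1, 0), (1, 2), (1, 5), (1, 7), (1, 8), (1, 10), (1, 13), (1, 15), (1, 16), (1, 18), (1, 21), (1, 23), (1, 24), (1, 26), (1, 29), (1, 31), (4, 3), (4, 4), (4, 11), (4, 12), (4, 19), (4, 20), (4, 27), (4, 28), (11, 3), (11, 4), (11, 11), (11, 12), (11, 19), (11, 20), (11, 27), (11, 28), (14, 0), (14, 2), (14, 5), (14, 7), (14, 8), (14, 10), (14, 13), (14, 15), (14, 16), (14, 18), (14, 21), (14, 23), (14, 24), (14, 26), (14, 29), (14, 31)]
Unfold 5 (reflect across h@16): 96 holes -> [(1, 0), (1, 2), (1, 5), (1, 7), (1, 8), (1, 10), (1, 13), (1, 15), (1, 16), (1, 18), (1, 21), (1, 23), (1, 24), (1, 26), (1, 29), (1, 31), (4, 3), (4, 4), (4, 11), (4, 12), (4, 19), (4, 20), (4, 27), (4, 28), (11, 3), (11, 4), (11, 11), (11, 12), (11, 19), (11, 20), (11, 27), (11, 28), (14, 0), (14, 2), (14, 5), (14, 7), (14, 8), (14, 10), (14, 13), (14, 15), (14, 16), (14, 18), (14, 21), (14, 23), (14, 24), (14, 26), (14, 29), (14, 31), (17, 0), (17, 2), (17, 5), (17, 7), (17, 8), (17, 10), (17, 13), (17, 15), (17, 16), (17, 18), (17, 21), (17, 23), (17, 24), (17, 26), (17, 29), (17, 31), (20, 3), (20, 4), (20, 11), (20, 12), (20, 19), (20, 20), (20, 27), (20, 28), (27, 3), (27, 4), (27, 11), (27, 12), (27, 19), (27, 20), (27, 27), (27, 28), (30, 0), (30, 2), (30, 5), (30, 7), (30, 8), (30, 10), (30, 13), (30, 15), (30, 16), (30, 18), (30, 21), (30, 23), (30, 24), (30, 26), (30, 29), (30, 31)]

Answer: 96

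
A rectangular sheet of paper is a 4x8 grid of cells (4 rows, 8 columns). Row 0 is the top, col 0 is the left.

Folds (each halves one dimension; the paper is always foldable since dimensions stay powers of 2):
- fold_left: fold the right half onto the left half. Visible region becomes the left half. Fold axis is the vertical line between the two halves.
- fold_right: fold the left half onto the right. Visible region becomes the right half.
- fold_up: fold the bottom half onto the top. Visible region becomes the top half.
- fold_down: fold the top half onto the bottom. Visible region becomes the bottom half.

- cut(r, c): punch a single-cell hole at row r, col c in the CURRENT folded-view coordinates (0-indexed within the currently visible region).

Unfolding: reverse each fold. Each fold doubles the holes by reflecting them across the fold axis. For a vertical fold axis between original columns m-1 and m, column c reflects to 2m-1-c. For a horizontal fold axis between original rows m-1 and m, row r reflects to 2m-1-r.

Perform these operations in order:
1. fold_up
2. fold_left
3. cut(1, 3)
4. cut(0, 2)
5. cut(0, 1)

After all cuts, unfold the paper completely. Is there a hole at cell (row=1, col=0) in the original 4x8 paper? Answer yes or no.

Answer: no

Derivation:
Op 1 fold_up: fold axis h@2; visible region now rows[0,2) x cols[0,8) = 2x8
Op 2 fold_left: fold axis v@4; visible region now rows[0,2) x cols[0,4) = 2x4
Op 3 cut(1, 3): punch at orig (1,3); cuts so far [(1, 3)]; region rows[0,2) x cols[0,4) = 2x4
Op 4 cut(0, 2): punch at orig (0,2); cuts so far [(0, 2), (1, 3)]; region rows[0,2) x cols[0,4) = 2x4
Op 5 cut(0, 1): punch at orig (0,1); cuts so far [(0, 1), (0, 2), (1, 3)]; region rows[0,2) x cols[0,4) = 2x4
Unfold 1 (reflect across v@4): 6 holes -> [(0, 1), (0, 2), (0, 5), (0, 6), (1, 3), (1, 4)]
Unfold 2 (reflect across h@2): 12 holes -> [(0, 1), (0, 2), (0, 5), (0, 6), (1, 3), (1, 4), (2, 3), (2, 4), (3, 1), (3, 2), (3, 5), (3, 6)]
Holes: [(0, 1), (0, 2), (0, 5), (0, 6), (1, 3), (1, 4), (2, 3), (2, 4), (3, 1), (3, 2), (3, 5), (3, 6)]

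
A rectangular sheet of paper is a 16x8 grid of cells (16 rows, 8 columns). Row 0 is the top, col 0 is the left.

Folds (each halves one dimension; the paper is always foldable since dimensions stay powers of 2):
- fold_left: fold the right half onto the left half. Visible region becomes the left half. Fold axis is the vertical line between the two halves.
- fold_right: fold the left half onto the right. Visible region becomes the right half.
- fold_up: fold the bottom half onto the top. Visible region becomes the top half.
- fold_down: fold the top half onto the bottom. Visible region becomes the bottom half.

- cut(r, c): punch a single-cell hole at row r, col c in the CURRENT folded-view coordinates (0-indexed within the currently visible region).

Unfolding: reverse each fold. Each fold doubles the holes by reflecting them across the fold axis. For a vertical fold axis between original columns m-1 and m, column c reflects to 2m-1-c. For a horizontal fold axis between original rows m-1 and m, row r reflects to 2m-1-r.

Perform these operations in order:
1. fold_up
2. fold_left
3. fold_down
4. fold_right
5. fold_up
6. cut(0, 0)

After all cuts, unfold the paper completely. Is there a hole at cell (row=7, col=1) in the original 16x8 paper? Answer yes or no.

Answer: yes

Derivation:
Op 1 fold_up: fold axis h@8; visible region now rows[0,8) x cols[0,8) = 8x8
Op 2 fold_left: fold axis v@4; visible region now rows[0,8) x cols[0,4) = 8x4
Op 3 fold_down: fold axis h@4; visible region now rows[4,8) x cols[0,4) = 4x4
Op 4 fold_right: fold axis v@2; visible region now rows[4,8) x cols[2,4) = 4x2
Op 5 fold_up: fold axis h@6; visible region now rows[4,6) x cols[2,4) = 2x2
Op 6 cut(0, 0): punch at orig (4,2); cuts so far [(4, 2)]; region rows[4,6) x cols[2,4) = 2x2
Unfold 1 (reflect across h@6): 2 holes -> [(4, 2), (7, 2)]
Unfold 2 (reflect across v@2): 4 holes -> [(4, 1), (4, 2), (7, 1), (7, 2)]
Unfold 3 (reflect across h@4): 8 holes -> [(0, 1), (0, 2), (3, 1), (3, 2), (4, 1), (4, 2), (7, 1), (7, 2)]
Unfold 4 (reflect across v@4): 16 holes -> [(0, 1), (0, 2), (0, 5), (0, 6), (3, 1), (3, 2), (3, 5), (3, 6), (4, 1), (4, 2), (4, 5), (4, 6), (7, 1), (7, 2), (7, 5), (7, 6)]
Unfold 5 (reflect across h@8): 32 holes -> [(0, 1), (0, 2), (0, 5), (0, 6), (3, 1), (3, 2), (3, 5), (3, 6), (4, 1), (4, 2), (4, 5), (4, 6), (7, 1), (7, 2), (7, 5), (7, 6), (8, 1), (8, 2), (8, 5), (8, 6), (11, 1), (11, 2), (11, 5), (11, 6), (12, 1), (12, 2), (12, 5), (12, 6), (15, 1), (15, 2), (15, 5), (15, 6)]
Holes: [(0, 1), (0, 2), (0, 5), (0, 6), (3, 1), (3, 2), (3, 5), (3, 6), (4, 1), (4, 2), (4, 5), (4, 6), (7, 1), (7, 2), (7, 5), (7, 6), (8, 1), (8, 2), (8, 5), (8, 6), (11, 1), (11, 2), (11, 5), (11, 6), (12, 1), (12, 2), (12, 5), (12, 6), (15, 1), (15, 2), (15, 5), (15, 6)]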